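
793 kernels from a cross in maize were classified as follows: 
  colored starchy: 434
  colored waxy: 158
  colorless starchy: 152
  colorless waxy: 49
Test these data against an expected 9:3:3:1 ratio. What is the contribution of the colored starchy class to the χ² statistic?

Expected counts for N = 793 under a 9:3:3:1 ratio (total parts = 16):
  colored starchy: 793 × 9/16 = 446.0625
  colored waxy: 793 × 3/16 = 148.6875
  colorless starchy: 793 × 3/16 = 148.6875
  colorless waxy: 793 × 1/16 = 49.5625
Contribution of colored starchy: (434 − 446.0625)² / 446.0625 = 0.3262

0.326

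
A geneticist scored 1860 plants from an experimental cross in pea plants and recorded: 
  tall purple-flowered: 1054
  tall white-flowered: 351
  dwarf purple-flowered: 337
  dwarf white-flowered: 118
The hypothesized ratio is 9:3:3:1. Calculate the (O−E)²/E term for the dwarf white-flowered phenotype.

The 9:3:3:1 ratio has 16 parts, so with N = 1860 the expected counts are:
  tall purple-flowered: 1860 × 9/16 = 1046.25
  tall white-flowered: 1860 × 3/16 = 348.75
  dwarf purple-flowered: 1860 × 3/16 = 348.75
  dwarf white-flowered: 1860 × 1/16 = 116.25
Contribution of dwarf white-flowered: (118 − 116.25)² / 116.25 = 0.0263

0.026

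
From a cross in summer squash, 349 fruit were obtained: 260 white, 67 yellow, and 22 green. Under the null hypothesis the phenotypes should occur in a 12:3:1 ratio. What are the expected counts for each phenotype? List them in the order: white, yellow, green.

261.75, 65.4375, 21.8125

Total ratio parts = 16. Expected numbers out of 349:
  white: 349 × 12/16 = 261.75
  yellow: 349 × 3/16 = 65.4375
  green: 349 × 1/16 = 21.8125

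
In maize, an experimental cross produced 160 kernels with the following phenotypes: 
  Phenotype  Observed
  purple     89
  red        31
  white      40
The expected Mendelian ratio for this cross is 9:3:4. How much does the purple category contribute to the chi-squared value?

0.011

Under the 9:3:4 hypothesis (Σ ratio = 16, N = 160):
  purple: 160 × 9/16 = 90
  red: 160 × 3/16 = 30
  white: 160 × 4/16 = 40
Contribution of purple: (89 − 90)² / 90 = 0.0111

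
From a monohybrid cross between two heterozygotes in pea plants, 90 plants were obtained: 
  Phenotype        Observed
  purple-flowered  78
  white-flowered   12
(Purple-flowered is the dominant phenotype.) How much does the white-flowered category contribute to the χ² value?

4.900

For a monohybrid cross between heterozygotes with complete dominance, the expected phenotypic ratio is 3:1.
Total ratio parts = 4. Expected numbers out of 90:
  purple-flowered: 90 × 3/4 = 67.5
  white-flowered: 90 × 1/4 = 22.5
Contribution of white-flowered: (12 − 22.5)² / 22.5 = 4.9000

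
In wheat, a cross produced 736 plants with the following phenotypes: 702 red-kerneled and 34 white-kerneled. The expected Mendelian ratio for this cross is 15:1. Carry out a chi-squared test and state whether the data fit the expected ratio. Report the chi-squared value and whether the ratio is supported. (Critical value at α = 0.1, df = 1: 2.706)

3.339; not consistent

Under the 15:1 hypothesis (Σ ratio = 16, N = 736):
  red-kerneled: 736 × 15/16 = 690
  white-kerneled: 736 × 1/16 = 46
χ² = Σ (O − E)² / E
  red-kerneled: (702 − 690)² / 690 = 0.2087
  white-kerneled: (34 − 46)² / 46 = 3.1304
χ² = 0.2087 + 3.1304 = 3.3391 ≈ 3.339
Degrees of freedom = 2 − 1 = 1; critical value at α = 0.1 is 2.706.
Since 3.339 > 2.706, we reject the null hypothesis — the data do not fit the 15:1 ratio.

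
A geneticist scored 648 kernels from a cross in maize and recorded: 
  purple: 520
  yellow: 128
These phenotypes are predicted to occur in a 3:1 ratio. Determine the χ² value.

Under the 3:1 hypothesis (Σ ratio = 4, N = 648):
  purple: 648 × 3/4 = 486
  yellow: 648 × 1/4 = 162
χ² = Σ (O − E)² / E
  purple: (520 − 486)² / 486 = 2.3786
  yellow: (128 − 162)² / 162 = 7.1358
χ² = 2.3786 + 7.1358 = 9.5144 ≈ 9.514

9.514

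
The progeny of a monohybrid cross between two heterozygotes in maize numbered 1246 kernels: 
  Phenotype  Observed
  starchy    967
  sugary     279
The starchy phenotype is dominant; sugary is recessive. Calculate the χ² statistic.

For a monohybrid cross between heterozygotes with complete dominance, the expected phenotypic ratio is 3:1.
The 3:1 ratio has 4 parts, so with N = 1246 the expected counts are:
  starchy: 1246 × 3/4 = 934.5
  sugary: 1246 × 1/4 = 311.5
χ² = Σ (O − E)² / E
  starchy: (967 − 934.5)² / 934.5 = 1.1303
  sugary: (279 − 311.5)² / 311.5 = 3.3909
χ² = 1.1303 + 3.3909 = 4.5212 ≈ 4.521

4.521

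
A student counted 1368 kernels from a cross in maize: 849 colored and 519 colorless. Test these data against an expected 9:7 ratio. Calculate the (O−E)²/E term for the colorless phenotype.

10.560

Expected counts for N = 1368 under a 9:7 ratio (total parts = 16):
  colored: 1368 × 9/16 = 769.5
  colorless: 1368 × 7/16 = 598.5
Contribution of colorless: (519 − 598.5)² / 598.5 = 10.5602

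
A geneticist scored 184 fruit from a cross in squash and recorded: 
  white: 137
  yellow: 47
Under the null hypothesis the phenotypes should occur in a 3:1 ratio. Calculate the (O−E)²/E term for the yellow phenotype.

0.022

The 3:1 ratio has 4 parts, so with N = 184 the expected counts are:
  white: 184 × 3/4 = 138
  yellow: 184 × 1/4 = 46
Contribution of yellow: (47 − 46)² / 46 = 0.0217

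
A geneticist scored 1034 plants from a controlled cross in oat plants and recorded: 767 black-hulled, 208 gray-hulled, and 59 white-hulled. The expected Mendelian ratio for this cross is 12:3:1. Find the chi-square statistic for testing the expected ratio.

1.612

Total ratio parts = 16. Expected numbers out of 1034:
  black-hulled: 1034 × 12/16 = 775.5
  gray-hulled: 1034 × 3/16 = 193.875
  white-hulled: 1034 × 1/16 = 64.625
χ² = Σ (O − E)² / E
  black-hulled: (767 − 775.5)² / 775.5 = 0.0932
  gray-hulled: (208 − 193.875)² / 193.875 = 1.0291
  white-hulled: (59 − 64.625)² / 64.625 = 0.4896
χ² = 0.0932 + 1.0291 + 0.4896 = 1.6119 ≈ 1.612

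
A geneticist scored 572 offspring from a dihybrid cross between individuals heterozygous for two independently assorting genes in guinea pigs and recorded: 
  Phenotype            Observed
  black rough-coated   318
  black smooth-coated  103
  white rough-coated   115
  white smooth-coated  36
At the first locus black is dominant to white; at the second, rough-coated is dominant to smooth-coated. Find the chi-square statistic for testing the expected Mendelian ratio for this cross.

A dihybrid F₂ with independent assortment and complete dominance at both loci gives a 9:3:3:1 phenotypic ratio.
The 9:3:3:1 ratio has 16 parts, so with N = 572 the expected counts are:
  black rough-coated: 572 × 9/16 = 321.75
  black smooth-coated: 572 × 3/16 = 107.25
  white rough-coated: 572 × 3/16 = 107.25
  white smooth-coated: 572 × 1/16 = 35.75
χ² = Σ (O − E)² / E
  black rough-coated: (318 − 321.75)² / 321.75 = 0.0437
  black smooth-coated: (103 − 107.25)² / 107.25 = 0.1684
  white rough-coated: (115 − 107.25)² / 107.25 = 0.5600
  white smooth-coated: (36 − 35.75)² / 35.75 = 0.0017
χ² = 0.0437 + 0.1684 + 0.5600 + 0.0017 = 0.7738 ≈ 0.774

0.774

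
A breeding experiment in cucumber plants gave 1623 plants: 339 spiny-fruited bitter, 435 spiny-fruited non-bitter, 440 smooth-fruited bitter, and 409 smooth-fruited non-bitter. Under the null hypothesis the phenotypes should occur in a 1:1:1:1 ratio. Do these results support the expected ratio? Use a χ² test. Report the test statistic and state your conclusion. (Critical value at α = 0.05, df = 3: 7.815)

16.007; not consistent

Under the 1:1:1:1 hypothesis (Σ ratio = 4, N = 1623):
  spiny-fruited bitter: 1623 × 1/4 = 405.75
  spiny-fruited non-bitter: 1623 × 1/4 = 405.75
  smooth-fruited bitter: 1623 × 1/4 = 405.75
  smooth-fruited non-bitter: 1623 × 1/4 = 405.75
χ² = Σ (O − E)² / E
  spiny-fruited bitter: (339 − 405.75)² / 405.75 = 10.9811
  spiny-fruited non-bitter: (435 − 405.75)² / 405.75 = 2.1086
  smooth-fruited bitter: (440 − 405.75)² / 405.75 = 2.8911
  smooth-fruited non-bitter: (409 − 405.75)² / 405.75 = 0.0260
χ² = 10.9811 + 2.1086 + 2.8911 + 0.0260 = 16.0068 ≈ 16.007
Degrees of freedom = 4 − 1 = 3; critical value at α = 0.05 is 7.815.
Since 16.007 > 7.815, we reject the null hypothesis — the data do not fit the 1:1:1:1 ratio.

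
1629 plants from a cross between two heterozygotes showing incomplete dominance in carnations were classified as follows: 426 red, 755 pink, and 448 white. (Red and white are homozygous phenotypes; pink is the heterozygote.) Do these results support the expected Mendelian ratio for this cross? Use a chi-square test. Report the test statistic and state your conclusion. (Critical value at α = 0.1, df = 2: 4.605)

With incomplete dominance, a heterozygote × heterozygote cross gives a 1:2:1 phenotypic ratio.
The 1:2:1 ratio has 4 parts, so with N = 1629 the expected counts are:
  red: 1629 × 1/4 = 407.25
  pink: 1629 × 2/4 = 814.5
  white: 1629 × 1/4 = 407.25
χ² = Σ (O − E)² / E
  red: (426 − 407.25)² / 407.25 = 0.8633
  pink: (755 − 814.5)² / 814.5 = 4.3465
  white: (448 − 407.25)² / 407.25 = 4.0775
χ² = 0.8633 + 4.3465 + 4.0775 = 9.2873 ≈ 9.287
Degrees of freedom = 3 − 1 = 2; critical value at α = 0.1 is 4.605.
Since 9.287 > 4.605, we reject the null hypothesis — the data do not fit the 1:2:1 ratio.

9.287; not consistent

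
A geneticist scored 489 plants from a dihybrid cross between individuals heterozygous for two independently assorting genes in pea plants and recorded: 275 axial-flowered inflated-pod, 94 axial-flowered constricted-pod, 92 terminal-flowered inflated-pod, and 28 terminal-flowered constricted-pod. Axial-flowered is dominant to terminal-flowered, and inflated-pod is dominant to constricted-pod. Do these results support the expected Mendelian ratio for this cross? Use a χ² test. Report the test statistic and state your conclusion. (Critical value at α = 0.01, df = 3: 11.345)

0.274; consistent

A dihybrid F₂ with independent assortment and complete dominance at both loci gives a 9:3:3:1 phenotypic ratio.
Expected counts for N = 489 under a 9:3:3:1 ratio (total parts = 16):
  axial-flowered inflated-pod: 489 × 9/16 = 275.0625
  axial-flowered constricted-pod: 489 × 3/16 = 91.6875
  terminal-flowered inflated-pod: 489 × 3/16 = 91.6875
  terminal-flowered constricted-pod: 489 × 1/16 = 30.5625
χ² = Σ (O − E)² / E
  axial-flowered inflated-pod: (275 − 275.0625)² / 275.0625 = 0.0000
  axial-flowered constricted-pod: (94 − 91.6875)² / 91.6875 = 0.0583
  terminal-flowered inflated-pod: (92 − 91.6875)² / 91.6875 = 0.0011
  terminal-flowered constricted-pod: (28 − 30.5625)² / 30.5625 = 0.2149
χ² = 0.0000 + 0.0583 + 0.0011 + 0.2149 = 0.2743 ≈ 0.274
Degrees of freedom = 4 − 1 = 3; critical value at α = 0.01 is 11.345.
Since 0.274 < 11.345, we fail to reject the null hypothesis — the data are consistent with the 9:3:3:1 ratio.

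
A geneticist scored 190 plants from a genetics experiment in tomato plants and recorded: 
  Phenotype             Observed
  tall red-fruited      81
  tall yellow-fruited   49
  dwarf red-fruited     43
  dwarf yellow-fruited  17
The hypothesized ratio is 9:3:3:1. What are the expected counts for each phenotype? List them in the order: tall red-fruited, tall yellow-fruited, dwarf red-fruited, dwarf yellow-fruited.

106.875, 35.625, 35.625, 11.875

Expected counts for N = 190 under a 9:3:3:1 ratio (total parts = 16):
  tall red-fruited: 190 × 9/16 = 106.875
  tall yellow-fruited: 190 × 3/16 = 35.625
  dwarf red-fruited: 190 × 3/16 = 35.625
  dwarf yellow-fruited: 190 × 1/16 = 11.875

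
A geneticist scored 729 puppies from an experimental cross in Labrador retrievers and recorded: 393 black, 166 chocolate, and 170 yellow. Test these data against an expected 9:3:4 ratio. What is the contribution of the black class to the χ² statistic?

0.710

Under the 9:3:4 hypothesis (Σ ratio = 16, N = 729):
  black: 729 × 9/16 = 410.0625
  chocolate: 729 × 3/16 = 136.6875
  yellow: 729 × 4/16 = 182.25
Contribution of black: (393 − 410.0625)² / 410.0625 = 0.7100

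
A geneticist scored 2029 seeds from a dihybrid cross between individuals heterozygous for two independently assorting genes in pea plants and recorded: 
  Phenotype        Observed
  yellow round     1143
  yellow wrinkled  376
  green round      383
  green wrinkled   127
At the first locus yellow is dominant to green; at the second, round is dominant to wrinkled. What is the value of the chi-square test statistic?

A dihybrid F₂ with independent assortment and complete dominance at both loci gives a 9:3:3:1 phenotypic ratio.
Total ratio parts = 16. Expected numbers out of 2029:
  yellow round: 2029 × 9/16 = 1141.3125
  yellow wrinkled: 2029 × 3/16 = 380.4375
  green round: 2029 × 3/16 = 380.4375
  green wrinkled: 2029 × 1/16 = 126.8125
χ² = Σ (O − E)² / E
  yellow round: (1143 − 1141.3125)² / 1141.3125 = 0.0025
  yellow wrinkled: (376 − 380.4375)² / 380.4375 = 0.0518
  green round: (383 − 380.4375)² / 380.4375 = 0.0173
  green wrinkled: (127 − 126.8125)² / 126.8125 = 0.0003
χ² = 0.0025 + 0.0518 + 0.0173 + 0.0003 = 0.0719 ≈ 0.072

0.072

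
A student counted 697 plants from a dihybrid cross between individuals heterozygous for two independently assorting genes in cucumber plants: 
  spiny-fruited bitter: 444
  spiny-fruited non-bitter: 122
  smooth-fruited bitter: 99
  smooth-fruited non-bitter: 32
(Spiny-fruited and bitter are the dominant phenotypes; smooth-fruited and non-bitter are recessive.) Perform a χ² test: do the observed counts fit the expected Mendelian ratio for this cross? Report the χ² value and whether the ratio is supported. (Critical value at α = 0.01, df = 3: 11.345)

A dihybrid F₂ with independent assortment and complete dominance at both loci gives a 9:3:3:1 phenotypic ratio.
The 9:3:3:1 ratio has 16 parts, so with N = 697 the expected counts are:
  spiny-fruited bitter: 697 × 9/16 = 392.0625
  spiny-fruited non-bitter: 697 × 3/16 = 130.6875
  smooth-fruited bitter: 697 × 3/16 = 130.6875
  smooth-fruited non-bitter: 697 × 1/16 = 43.5625
χ² = Σ (O − E)² / E
  spiny-fruited bitter: (444 − 392.0625)² / 392.0625 = 6.8803
  spiny-fruited non-bitter: (122 − 130.6875)² / 130.6875 = 0.5775
  smooth-fruited bitter: (99 − 130.6875)² / 130.6875 = 7.6832
  smooth-fruited non-bitter: (32 − 43.5625)² / 43.5625 = 3.0690
χ² = 6.8803 + 0.5775 + 7.6832 + 3.0690 = 18.210
Degrees of freedom = 4 − 1 = 3; critical value at α = 0.01 is 11.345.
Since 18.210 > 11.345, we reject the null hypothesis — the data do not fit the 9:3:3:1 ratio.

18.210; not consistent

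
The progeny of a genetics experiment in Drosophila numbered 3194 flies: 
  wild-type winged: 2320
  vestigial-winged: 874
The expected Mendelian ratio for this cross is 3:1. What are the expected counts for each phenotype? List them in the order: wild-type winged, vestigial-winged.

Under the 3:1 hypothesis (Σ ratio = 4, N = 3194):
  wild-type winged: 3194 × 3/4 = 2395.5
  vestigial-winged: 3194 × 1/4 = 798.5

2395.5, 798.5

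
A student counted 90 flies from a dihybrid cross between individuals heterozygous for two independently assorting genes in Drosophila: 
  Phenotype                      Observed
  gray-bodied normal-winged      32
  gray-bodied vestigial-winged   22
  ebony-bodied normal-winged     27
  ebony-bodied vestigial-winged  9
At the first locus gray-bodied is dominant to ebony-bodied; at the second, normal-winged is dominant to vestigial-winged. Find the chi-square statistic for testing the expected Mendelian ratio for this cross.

A dihybrid F₂ with independent assortment and complete dominance at both loci gives a 9:3:3:1 phenotypic ratio.
Expected counts for N = 90 under a 9:3:3:1 ratio (total parts = 16):
  gray-bodied normal-winged: 90 × 9/16 = 50.625
  gray-bodied vestigial-winged: 90 × 3/16 = 16.875
  ebony-bodied normal-winged: 90 × 3/16 = 16.875
  ebony-bodied vestigial-winged: 90 × 1/16 = 5.625
χ² = Σ (O − E)² / E
  gray-bodied normal-winged: (32 − 50.625)² / 50.625 = 6.8522
  gray-bodied vestigial-winged: (22 − 16.875)² / 16.875 = 1.5565
  ebony-bodied normal-winged: (27 − 16.875)² / 16.875 = 6.0750
  ebony-bodied vestigial-winged: (9 − 5.625)² / 5.625 = 2.0250
χ² = 6.8522 + 1.5565 + 6.0750 + 2.0250 = 16.5087 ≈ 16.509

16.509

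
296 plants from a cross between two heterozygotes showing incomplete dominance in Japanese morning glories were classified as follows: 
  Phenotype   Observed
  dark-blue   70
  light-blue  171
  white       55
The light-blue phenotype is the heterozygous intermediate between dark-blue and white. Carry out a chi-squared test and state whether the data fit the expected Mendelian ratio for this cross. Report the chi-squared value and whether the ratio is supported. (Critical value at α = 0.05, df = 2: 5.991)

8.669; not consistent

With incomplete dominance, a heterozygote × heterozygote cross gives a 1:2:1 phenotypic ratio.
Under the 1:2:1 hypothesis (Σ ratio = 4, N = 296):
  dark-blue: 296 × 1/4 = 74
  light-blue: 296 × 2/4 = 148
  white: 296 × 1/4 = 74
χ² = Σ (O − E)² / E
  dark-blue: (70 − 74)² / 74 = 0.2162
  light-blue: (171 − 148)² / 148 = 3.5743
  white: (55 − 74)² / 74 = 4.8784
χ² = 0.2162 + 3.5743 + 4.8784 = 8.6689 ≈ 8.669
Degrees of freedom = 3 − 1 = 2; critical value at α = 0.05 is 5.991.
Since 8.669 > 5.991, we reject the null hypothesis — the data do not fit the 1:2:1 ratio.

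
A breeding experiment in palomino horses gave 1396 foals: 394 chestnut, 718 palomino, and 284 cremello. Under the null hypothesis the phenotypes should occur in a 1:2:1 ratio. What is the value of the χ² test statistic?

The 1:2:1 ratio has 4 parts, so with N = 1396 the expected counts are:
  chestnut: 1396 × 1/4 = 349
  palomino: 1396 × 2/4 = 698
  cremello: 1396 × 1/4 = 349
χ² = Σ (O − E)² / E
  chestnut: (394 − 349)² / 349 = 5.8023
  palomino: (718 − 698)² / 698 = 0.5731
  cremello: (284 − 349)² / 349 = 12.1060
χ² = 5.8023 + 0.5731 + 12.1060 = 18.4814 ≈ 18.481

18.481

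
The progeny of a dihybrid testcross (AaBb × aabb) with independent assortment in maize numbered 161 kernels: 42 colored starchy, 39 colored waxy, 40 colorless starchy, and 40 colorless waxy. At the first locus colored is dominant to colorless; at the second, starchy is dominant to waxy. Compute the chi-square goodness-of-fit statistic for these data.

0.118

A dihybrid testcross with independent assortment gives a 1:1:1:1 ratio.
Total ratio parts = 4. Expected numbers out of 161:
  colored starchy: 161 × 1/4 = 40.25
  colored waxy: 161 × 1/4 = 40.25
  colorless starchy: 161 × 1/4 = 40.25
  colorless waxy: 161 × 1/4 = 40.25
χ² = Σ (O − E)² / E
  colored starchy: (42 − 40.25)² / 40.25 = 0.0761
  colored waxy: (39 − 40.25)² / 40.25 = 0.0388
  colorless starchy: (40 − 40.25)² / 40.25 = 0.0016
  colorless waxy: (40 − 40.25)² / 40.25 = 0.0016
χ² = 0.0761 + 0.0388 + 0.0016 + 0.0016 = 0.1181 ≈ 0.118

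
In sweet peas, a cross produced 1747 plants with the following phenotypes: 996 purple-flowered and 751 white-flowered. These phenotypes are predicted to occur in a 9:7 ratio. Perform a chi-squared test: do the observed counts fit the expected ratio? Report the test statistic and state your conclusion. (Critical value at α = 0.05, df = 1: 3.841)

Total ratio parts = 16. Expected numbers out of 1747:
  purple-flowered: 1747 × 9/16 = 982.6875
  white-flowered: 1747 × 7/16 = 764.3125
χ² = Σ (O − E)² / E
  purple-flowered: (996 − 982.6875)² / 982.6875 = 0.1803
  white-flowered: (751 − 764.3125)² / 764.3125 = 0.2319
χ² = 0.1803 + 0.2319 = 0.4122 ≈ 0.412
Degrees of freedom = 2 − 1 = 1; critical value at α = 0.05 is 3.841.
Since 0.412 < 3.841, we fail to reject the null hypothesis — the data are consistent with the 9:7 ratio.

0.412; consistent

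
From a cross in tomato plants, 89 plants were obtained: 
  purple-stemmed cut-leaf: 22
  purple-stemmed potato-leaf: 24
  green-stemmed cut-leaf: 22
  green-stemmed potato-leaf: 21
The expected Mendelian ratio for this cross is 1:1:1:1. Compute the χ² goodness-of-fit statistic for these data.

Expected counts for N = 89 under a 1:1:1:1 ratio (total parts = 4):
  purple-stemmed cut-leaf: 89 × 1/4 = 22.25
  purple-stemmed potato-leaf: 89 × 1/4 = 22.25
  green-stemmed cut-leaf: 89 × 1/4 = 22.25
  green-stemmed potato-leaf: 89 × 1/4 = 22.25
χ² = Σ (O − E)² / E
  purple-stemmed cut-leaf: (22 − 22.25)² / 22.25 = 0.0028
  purple-stemmed potato-leaf: (24 − 22.25)² / 22.25 = 0.1376
  green-stemmed cut-leaf: (22 − 22.25)² / 22.25 = 0.0028
  green-stemmed potato-leaf: (21 − 22.25)² / 22.25 = 0.0702
χ² = 0.0028 + 0.1376 + 0.0028 + 0.0702 = 0.2134 ≈ 0.213

0.213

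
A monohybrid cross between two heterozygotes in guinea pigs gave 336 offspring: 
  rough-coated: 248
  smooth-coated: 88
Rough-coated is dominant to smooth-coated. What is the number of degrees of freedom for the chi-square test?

For a monohybrid cross between heterozygotes with complete dominance, the expected phenotypic ratio is 3:1.
A goodness-of-fit test with 2 phenotype classes has df = 2 − 1 = 1.

1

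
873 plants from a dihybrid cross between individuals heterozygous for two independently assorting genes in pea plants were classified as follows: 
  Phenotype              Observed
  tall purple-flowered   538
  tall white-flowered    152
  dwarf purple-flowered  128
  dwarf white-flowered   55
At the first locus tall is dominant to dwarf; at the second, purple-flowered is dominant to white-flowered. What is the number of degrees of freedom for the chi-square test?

3

A dihybrid F₂ with independent assortment and complete dominance at both loci gives a 9:3:3:1 phenotypic ratio.
A goodness-of-fit test with 4 phenotype classes has df = 4 − 1 = 3.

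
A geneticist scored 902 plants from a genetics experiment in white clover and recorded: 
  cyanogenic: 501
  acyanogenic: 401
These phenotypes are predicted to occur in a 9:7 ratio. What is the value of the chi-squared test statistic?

Expected counts for N = 902 under a 9:7 ratio (total parts = 16):
  cyanogenic: 902 × 9/16 = 507.375
  acyanogenic: 902 × 7/16 = 394.625
χ² = Σ (O − E)² / E
  cyanogenic: (501 − 507.375)² / 507.375 = 0.0801
  acyanogenic: (401 − 394.625)² / 394.625 = 0.1030
χ² = 0.0801 + 0.1030 = 0.1831 ≈ 0.183

0.183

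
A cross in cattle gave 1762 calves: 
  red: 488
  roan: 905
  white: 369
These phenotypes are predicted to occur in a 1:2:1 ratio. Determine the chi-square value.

Total ratio parts = 4. Expected numbers out of 1762:
  red: 1762 × 1/4 = 440.5
  roan: 1762 × 2/4 = 881
  white: 1762 × 1/4 = 440.5
χ² = Σ (O − E)² / E
  red: (488 − 440.5)² / 440.5 = 5.1220
  roan: (905 − 881)² / 881 = 0.6538
  white: (369 − 440.5)² / 440.5 = 11.6056
χ² = 5.1220 + 0.6538 + 11.6056 = 17.3814 ≈ 17.381

17.381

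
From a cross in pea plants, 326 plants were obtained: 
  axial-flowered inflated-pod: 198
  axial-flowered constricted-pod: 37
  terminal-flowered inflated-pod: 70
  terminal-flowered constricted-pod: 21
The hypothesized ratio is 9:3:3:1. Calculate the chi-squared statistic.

11.996

Expected counts for N = 326 under a 9:3:3:1 ratio (total parts = 16):
  axial-flowered inflated-pod: 326 × 9/16 = 183.375
  axial-flowered constricted-pod: 326 × 3/16 = 61.125
  terminal-flowered inflated-pod: 326 × 3/16 = 61.125
  terminal-flowered constricted-pod: 326 × 1/16 = 20.375
χ² = Σ (O − E)² / E
  axial-flowered inflated-pod: (198 − 183.375)² / 183.375 = 1.1664
  axial-flowered constricted-pod: (37 − 61.125)² / 61.125 = 9.5217
  terminal-flowered inflated-pod: (70 − 61.125)² / 61.125 = 1.2886
  terminal-flowered constricted-pod: (21 − 20.375)² / 20.375 = 0.0192
χ² = 1.1664 + 9.5217 + 1.2886 + 0.0192 = 11.9959 ≈ 11.996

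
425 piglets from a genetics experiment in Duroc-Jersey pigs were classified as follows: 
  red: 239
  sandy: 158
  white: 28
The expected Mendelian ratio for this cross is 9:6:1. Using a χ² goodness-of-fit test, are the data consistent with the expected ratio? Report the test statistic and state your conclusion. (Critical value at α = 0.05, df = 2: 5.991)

0.090; consistent

Expected counts for N = 425 under a 9:6:1 ratio (total parts = 16):
  red: 425 × 9/16 = 239.0625
  sandy: 425 × 6/16 = 159.375
  white: 425 × 1/16 = 26.5625
χ² = Σ (O − E)² / E
  red: (239 − 239.0625)² / 239.0625 = 0.0000
  sandy: (158 − 159.375)² / 159.375 = 0.0119
  white: (28 − 26.5625)² / 26.5625 = 0.0778
χ² = 0.0000 + 0.0119 + 0.0778 = 0.0897 ≈ 0.090
Degrees of freedom = 3 − 1 = 2; critical value at α = 0.05 is 5.991.
Since 0.090 < 5.991, we fail to reject the null hypothesis — the data are consistent with the 9:6:1 ratio.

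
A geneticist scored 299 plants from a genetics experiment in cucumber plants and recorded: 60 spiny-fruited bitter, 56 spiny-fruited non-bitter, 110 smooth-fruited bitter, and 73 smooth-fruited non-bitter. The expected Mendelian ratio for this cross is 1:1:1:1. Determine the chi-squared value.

24.278

Expected counts for N = 299 under a 1:1:1:1 ratio (total parts = 4):
  spiny-fruited bitter: 299 × 1/4 = 74.75
  spiny-fruited non-bitter: 299 × 1/4 = 74.75
  smooth-fruited bitter: 299 × 1/4 = 74.75
  smooth-fruited non-bitter: 299 × 1/4 = 74.75
χ² = Σ (O − E)² / E
  spiny-fruited bitter: (60 − 74.75)² / 74.75 = 2.9105
  spiny-fruited non-bitter: (56 − 74.75)² / 74.75 = 4.7032
  smooth-fruited bitter: (110 − 74.75)² / 74.75 = 16.6229
  smooth-fruited non-bitter: (73 − 74.75)² / 74.75 = 0.0410
χ² = 2.9105 + 4.7032 + 16.6229 + 0.0410 = 24.2776 ≈ 24.278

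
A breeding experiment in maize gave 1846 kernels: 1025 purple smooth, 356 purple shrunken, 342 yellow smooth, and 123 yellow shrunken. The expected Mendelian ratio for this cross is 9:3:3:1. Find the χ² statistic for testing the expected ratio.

1.007

Expected counts for N = 1846 under a 9:3:3:1 ratio (total parts = 16):
  purple smooth: 1846 × 9/16 = 1038.375
  purple shrunken: 1846 × 3/16 = 346.125
  yellow smooth: 1846 × 3/16 = 346.125
  yellow shrunken: 1846 × 1/16 = 115.375
χ² = Σ (O − E)² / E
  purple smooth: (1025 − 1038.375)² / 1038.375 = 0.1723
  purple shrunken: (356 − 346.125)² / 346.125 = 0.2817
  yellow smooth: (342 − 346.125)² / 346.125 = 0.0492
  yellow shrunken: (123 − 115.375)² / 115.375 = 0.5039
χ² = 0.1723 + 0.2817 + 0.0492 + 0.5039 = 1.0071 ≈ 1.007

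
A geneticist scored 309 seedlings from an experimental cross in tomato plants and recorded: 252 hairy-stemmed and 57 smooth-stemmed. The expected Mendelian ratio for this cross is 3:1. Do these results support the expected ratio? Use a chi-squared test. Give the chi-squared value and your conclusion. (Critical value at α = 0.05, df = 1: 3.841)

7.078; not consistent

Under the 3:1 hypothesis (Σ ratio = 4, N = 309):
  hairy-stemmed: 309 × 3/4 = 231.75
  smooth-stemmed: 309 × 1/4 = 77.25
χ² = Σ (O − E)² / E
  hairy-stemmed: (252 − 231.75)² / 231.75 = 1.7694
  smooth-stemmed: (57 − 77.25)² / 77.25 = 5.3083
χ² = 1.7694 + 5.3083 = 7.0777 ≈ 7.078
Degrees of freedom = 2 − 1 = 1; critical value at α = 0.05 is 3.841.
Since 7.078 > 3.841, we reject the null hypothesis — the data do not fit the 3:1 ratio.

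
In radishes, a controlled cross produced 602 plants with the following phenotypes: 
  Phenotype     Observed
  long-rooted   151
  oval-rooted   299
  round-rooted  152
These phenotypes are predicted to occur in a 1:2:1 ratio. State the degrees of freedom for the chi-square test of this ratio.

A goodness-of-fit test with 3 phenotype classes has df = 3 − 1 = 2.

2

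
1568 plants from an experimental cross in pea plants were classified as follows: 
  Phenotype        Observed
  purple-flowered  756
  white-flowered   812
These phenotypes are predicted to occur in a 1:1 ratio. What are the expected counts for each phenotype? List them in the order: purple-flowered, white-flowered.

784, 784

The 1:1 ratio has 2 parts, so with N = 1568 the expected counts are:
  purple-flowered: 1568 × 1/2 = 784
  white-flowered: 1568 × 1/2 = 784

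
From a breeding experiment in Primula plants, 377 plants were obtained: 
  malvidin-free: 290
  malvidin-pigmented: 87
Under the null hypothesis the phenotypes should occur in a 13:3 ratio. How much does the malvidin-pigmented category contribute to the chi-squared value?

3.764

Total ratio parts = 16. Expected numbers out of 377:
  malvidin-free: 377 × 13/16 = 306.3125
  malvidin-pigmented: 377 × 3/16 = 70.6875
Contribution of malvidin-pigmented: (87 − 70.6875)² / 70.6875 = 3.7644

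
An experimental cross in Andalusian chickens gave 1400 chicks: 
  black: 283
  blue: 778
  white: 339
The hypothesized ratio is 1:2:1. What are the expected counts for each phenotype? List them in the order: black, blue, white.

350, 700, 350

Total ratio parts = 4. Expected numbers out of 1400:
  black: 1400 × 1/4 = 350
  blue: 1400 × 2/4 = 700
  white: 1400 × 1/4 = 350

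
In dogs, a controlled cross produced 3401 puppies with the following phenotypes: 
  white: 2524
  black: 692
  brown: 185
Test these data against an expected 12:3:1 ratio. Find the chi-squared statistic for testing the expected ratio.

8.480

Expected counts for N = 3401 under a 12:3:1 ratio (total parts = 16):
  white: 3401 × 12/16 = 2550.75
  black: 3401 × 3/16 = 637.6875
  brown: 3401 × 1/16 = 212.5625
χ² = Σ (O − E)² / E
  white: (2524 − 2550.75)² / 2550.75 = 0.2805
  black: (692 − 637.6875)² / 637.6875 = 4.6259
  brown: (185 − 212.5625)² / 212.5625 = 3.5740
χ² = 0.2805 + 4.6259 + 3.5740 = 8.4804 ≈ 8.480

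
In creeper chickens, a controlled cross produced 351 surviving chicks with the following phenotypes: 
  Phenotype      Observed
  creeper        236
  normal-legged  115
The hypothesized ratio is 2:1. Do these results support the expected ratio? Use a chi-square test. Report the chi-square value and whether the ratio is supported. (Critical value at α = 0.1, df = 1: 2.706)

The 2:1 ratio has 3 parts, so with N = 351 the expected counts are:
  creeper: 351 × 2/3 = 234
  normal-legged: 351 × 1/3 = 117
χ² = Σ (O − E)² / E
  creeper: (236 − 234)² / 234 = 0.0171
  normal-legged: (115 − 117)² / 117 = 0.0342
χ² = 0.0171 + 0.0342 = 0.0513 ≈ 0.051
Degrees of freedom = 2 − 1 = 1; critical value at α = 0.1 is 2.706.
Since 0.051 < 2.706, we fail to reject the null hypothesis — the data are consistent with the 2:1 ratio.

0.051; consistent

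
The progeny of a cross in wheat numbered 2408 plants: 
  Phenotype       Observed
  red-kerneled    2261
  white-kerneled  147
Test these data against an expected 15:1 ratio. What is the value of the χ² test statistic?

0.087

The 15:1 ratio has 16 parts, so with N = 2408 the expected counts are:
  red-kerneled: 2408 × 15/16 = 2257.5
  white-kerneled: 2408 × 1/16 = 150.5
χ² = Σ (O − E)² / E
  red-kerneled: (2261 − 2257.5)² / 2257.5 = 0.0054
  white-kerneled: (147 − 150.5)² / 150.5 = 0.0814
χ² = 0.0054 + 0.0814 = 0.0868 ≈ 0.087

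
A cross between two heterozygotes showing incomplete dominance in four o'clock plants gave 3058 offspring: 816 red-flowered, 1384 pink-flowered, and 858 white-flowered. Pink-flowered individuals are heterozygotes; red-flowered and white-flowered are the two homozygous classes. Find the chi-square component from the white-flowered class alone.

11.435

With incomplete dominance, a heterozygote × heterozygote cross gives a 1:2:1 phenotypic ratio.
Under the 1:2:1 hypothesis (Σ ratio = 4, N = 3058):
  red-flowered: 3058 × 1/4 = 764.5
  pink-flowered: 3058 × 2/4 = 1529
  white-flowered: 3058 × 1/4 = 764.5
Contribution of white-flowered: (858 − 764.5)² / 764.5 = 11.4353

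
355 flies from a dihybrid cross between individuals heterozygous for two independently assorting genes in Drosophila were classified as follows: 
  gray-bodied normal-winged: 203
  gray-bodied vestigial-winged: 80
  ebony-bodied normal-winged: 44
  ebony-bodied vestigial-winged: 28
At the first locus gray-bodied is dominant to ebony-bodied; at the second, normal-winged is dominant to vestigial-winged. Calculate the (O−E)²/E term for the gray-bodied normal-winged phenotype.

A dihybrid F₂ with independent assortment and complete dominance at both loci gives a 9:3:3:1 phenotypic ratio.
Total ratio parts = 16. Expected numbers out of 355:
  gray-bodied normal-winged: 355 × 9/16 = 199.6875
  gray-bodied vestigial-winged: 355 × 3/16 = 66.5625
  ebony-bodied normal-winged: 355 × 3/16 = 66.5625
  ebony-bodied vestigial-winged: 355 × 1/16 = 22.1875
Contribution of gray-bodied normal-winged: (203 − 199.6875)² / 199.6875 = 0.0549

0.055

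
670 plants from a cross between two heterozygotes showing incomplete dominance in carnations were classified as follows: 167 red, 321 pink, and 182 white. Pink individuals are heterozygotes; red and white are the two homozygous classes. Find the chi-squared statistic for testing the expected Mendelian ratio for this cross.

1.842

With incomplete dominance, a heterozygote × heterozygote cross gives a 1:2:1 phenotypic ratio.
Total ratio parts = 4. Expected numbers out of 670:
  red: 670 × 1/4 = 167.5
  pink: 670 × 2/4 = 335
  white: 670 × 1/4 = 167.5
χ² = Σ (O − E)² / E
  red: (167 − 167.5)² / 167.5 = 0.0015
  pink: (321 − 335)² / 335 = 0.5851
  white: (182 − 167.5)² / 167.5 = 1.2552
χ² = 0.0015 + 0.5851 + 1.2552 = 1.8418 ≈ 1.842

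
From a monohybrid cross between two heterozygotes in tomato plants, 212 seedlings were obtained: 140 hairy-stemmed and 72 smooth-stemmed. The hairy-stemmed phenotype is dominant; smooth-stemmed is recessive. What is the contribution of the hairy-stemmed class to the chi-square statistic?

2.270

For a monohybrid cross between heterozygotes with complete dominance, the expected phenotypic ratio is 3:1.
Expected counts for N = 212 under a 3:1 ratio (total parts = 4):
  hairy-stemmed: 212 × 3/4 = 159
  smooth-stemmed: 212 × 1/4 = 53
Contribution of hairy-stemmed: (140 − 159)² / 159 = 2.2704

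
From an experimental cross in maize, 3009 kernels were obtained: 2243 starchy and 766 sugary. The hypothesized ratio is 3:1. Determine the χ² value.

Expected counts for N = 3009 under a 3:1 ratio (total parts = 4):
  starchy: 3009 × 3/4 = 2256.75
  sugary: 3009 × 1/4 = 752.25
χ² = Σ (O − E)² / E
  starchy: (2243 − 2256.75)² / 2256.75 = 0.0838
  sugary: (766 − 752.25)² / 752.25 = 0.2513
χ² = 0.0838 + 0.2513 = 0.3351 ≈ 0.335

0.335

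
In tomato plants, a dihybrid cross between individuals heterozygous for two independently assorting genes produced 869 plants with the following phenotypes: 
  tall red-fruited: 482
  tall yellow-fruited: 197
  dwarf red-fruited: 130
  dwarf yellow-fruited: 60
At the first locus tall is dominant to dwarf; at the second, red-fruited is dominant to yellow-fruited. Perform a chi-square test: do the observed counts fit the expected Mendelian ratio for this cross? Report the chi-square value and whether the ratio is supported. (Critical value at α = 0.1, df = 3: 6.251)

A dihybrid F₂ with independent assortment and complete dominance at both loci gives a 9:3:3:1 phenotypic ratio.
Total ratio parts = 16. Expected numbers out of 869:
  tall red-fruited: 869 × 9/16 = 488.8125
  tall yellow-fruited: 869 × 3/16 = 162.9375
  dwarf red-fruited: 869 × 3/16 = 162.9375
  dwarf yellow-fruited: 869 × 1/16 = 54.3125
χ² = Σ (O − E)² / E
  tall red-fruited: (482 − 488.8125)² / 488.8125 = 0.0949
  tall yellow-fruited: (197 − 162.9375)² / 162.9375 = 7.1209
  dwarf red-fruited: (130 − 162.9375)² / 162.9375 = 6.6583
  dwarf yellow-fruited: (60 − 54.3125)² / 54.3125 = 0.5956
χ² = 0.0949 + 7.1209 + 6.6583 + 0.5956 = 14.4697 ≈ 14.470
Degrees of freedom = 4 − 1 = 3; critical value at α = 0.1 is 6.251.
Since 14.470 > 6.251, we reject the null hypothesis — the data do not fit the 9:3:3:1 ratio.

14.470; not consistent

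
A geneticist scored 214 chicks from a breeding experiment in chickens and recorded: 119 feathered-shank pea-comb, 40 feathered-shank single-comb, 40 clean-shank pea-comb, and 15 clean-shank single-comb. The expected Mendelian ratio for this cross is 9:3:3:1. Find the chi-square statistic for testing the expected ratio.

The 9:3:3:1 ratio has 16 parts, so with N = 214 the expected counts are:
  feathered-shank pea-comb: 214 × 9/16 = 120.375
  feathered-shank single-comb: 214 × 3/16 = 40.125
  clean-shank pea-comb: 214 × 3/16 = 40.125
  clean-shank single-comb: 214 × 1/16 = 13.375
χ² = Σ (O − E)² / E
  feathered-shank pea-comb: (119 − 120.375)² / 120.375 = 0.0157
  feathered-shank single-comb: (40 − 40.125)² / 40.125 = 0.0004
  clean-shank pea-comb: (40 − 40.125)² / 40.125 = 0.0004
  clean-shank single-comb: (15 − 13.375)² / 13.375 = 0.1974
χ² = 0.0157 + 0.0004 + 0.0004 + 0.1974 = 0.2139 ≈ 0.214

0.214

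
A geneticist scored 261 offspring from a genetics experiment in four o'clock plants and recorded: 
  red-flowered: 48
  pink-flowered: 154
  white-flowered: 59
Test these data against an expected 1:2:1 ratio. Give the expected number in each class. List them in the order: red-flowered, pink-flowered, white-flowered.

Total ratio parts = 4. Expected numbers out of 261:
  red-flowered: 261 × 1/4 = 65.25
  pink-flowered: 261 × 2/4 = 130.5
  white-flowered: 261 × 1/4 = 65.25

65.25, 130.5, 65.25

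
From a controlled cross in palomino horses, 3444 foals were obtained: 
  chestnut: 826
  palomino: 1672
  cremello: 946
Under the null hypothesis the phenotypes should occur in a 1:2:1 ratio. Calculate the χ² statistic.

Expected counts for N = 3444 under a 1:2:1 ratio (total parts = 4):
  chestnut: 3444 × 1/4 = 861
  palomino: 3444 × 2/4 = 1722
  cremello: 3444 × 1/4 = 861
χ² = Σ (O − E)² / E
  chestnut: (826 − 861)² / 861 = 1.4228
  palomino: (1672 − 1722)² / 1722 = 1.4518
  cremello: (946 − 861)² / 861 = 8.3914
χ² = 1.4228 + 1.4518 + 8.3914 = 11.266

11.266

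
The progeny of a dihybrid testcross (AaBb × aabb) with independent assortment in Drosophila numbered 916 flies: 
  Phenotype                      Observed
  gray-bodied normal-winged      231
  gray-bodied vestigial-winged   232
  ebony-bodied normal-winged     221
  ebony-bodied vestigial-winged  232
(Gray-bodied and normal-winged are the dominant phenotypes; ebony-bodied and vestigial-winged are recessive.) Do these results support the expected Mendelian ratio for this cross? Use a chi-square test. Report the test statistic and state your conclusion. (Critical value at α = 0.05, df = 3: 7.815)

A dihybrid testcross with independent assortment gives a 1:1:1:1 ratio.
Total ratio parts = 4. Expected numbers out of 916:
  gray-bodied normal-winged: 916 × 1/4 = 229
  gray-bodied vestigial-winged: 916 × 1/4 = 229
  ebony-bodied normal-winged: 916 × 1/4 = 229
  ebony-bodied vestigial-winged: 916 × 1/4 = 229
χ² = Σ (O − E)² / E
  gray-bodied normal-winged: (231 − 229)² / 229 = 0.0175
  gray-bodied vestigial-winged: (232 − 229)² / 229 = 0.0393
  ebony-bodied normal-winged: (221 − 229)² / 229 = 0.2795
  ebony-bodied vestigial-winged: (232 − 229)² / 229 = 0.0393
χ² = 0.0175 + 0.0393 + 0.2795 + 0.0393 = 0.3756 ≈ 0.376
Degrees of freedom = 4 − 1 = 3; critical value at α = 0.05 is 7.815.
Since 0.376 < 7.815, we fail to reject the null hypothesis — the data are consistent with the 1:1:1:1 ratio.

0.376; consistent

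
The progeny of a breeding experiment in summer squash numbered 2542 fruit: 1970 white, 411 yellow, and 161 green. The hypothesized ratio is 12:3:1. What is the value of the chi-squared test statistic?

11.179

Under the 12:3:1 hypothesis (Σ ratio = 16, N = 2542):
  white: 2542 × 12/16 = 1906.5
  yellow: 2542 × 3/16 = 476.625
  green: 2542 × 1/16 = 158.875
χ² = Σ (O − E)² / E
  white: (1970 − 1906.5)² / 1906.5 = 2.1150
  yellow: (411 − 476.625)² / 476.625 = 9.0357
  green: (161 − 158.875)² / 158.875 = 0.0284
χ² = 2.1150 + 9.0357 + 0.0284 = 11.1791 ≈ 11.179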